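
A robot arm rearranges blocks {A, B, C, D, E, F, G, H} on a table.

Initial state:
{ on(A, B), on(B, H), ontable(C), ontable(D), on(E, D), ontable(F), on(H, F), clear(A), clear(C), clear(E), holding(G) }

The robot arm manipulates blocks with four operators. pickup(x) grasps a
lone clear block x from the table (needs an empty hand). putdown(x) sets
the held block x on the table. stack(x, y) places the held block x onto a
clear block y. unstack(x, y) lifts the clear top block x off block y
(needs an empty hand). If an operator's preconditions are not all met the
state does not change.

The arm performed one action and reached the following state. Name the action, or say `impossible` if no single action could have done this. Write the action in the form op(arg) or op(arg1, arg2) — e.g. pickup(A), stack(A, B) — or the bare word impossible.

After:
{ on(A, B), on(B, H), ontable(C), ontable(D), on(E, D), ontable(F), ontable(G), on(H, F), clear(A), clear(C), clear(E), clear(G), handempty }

putdown(G)

target: towers=[C; D/E; F/H/B/A; G] holding=-
        putdown(G) → towers=[C; D/E; F/H/B/A; G] holding=-  ← match
       stack(G, A) → towers=[C; D/E; F/H/B/A/G] holding=-
       stack(G, E) → towers=[C; D/E/G; F/H/B/A] holding=-
       stack(G, C) → towers=[C/G; D/E; F/H/B/A] holding=-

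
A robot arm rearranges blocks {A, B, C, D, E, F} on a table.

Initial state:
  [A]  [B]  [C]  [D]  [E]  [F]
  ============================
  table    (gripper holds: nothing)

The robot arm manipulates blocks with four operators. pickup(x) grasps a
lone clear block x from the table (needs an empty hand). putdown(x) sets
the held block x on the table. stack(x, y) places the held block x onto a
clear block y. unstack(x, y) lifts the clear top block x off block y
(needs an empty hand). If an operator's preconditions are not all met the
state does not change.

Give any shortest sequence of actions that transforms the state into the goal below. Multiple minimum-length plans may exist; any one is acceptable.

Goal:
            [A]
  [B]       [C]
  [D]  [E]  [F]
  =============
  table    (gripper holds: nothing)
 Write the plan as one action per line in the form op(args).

step 1 (pickup(B)): towers=[A; C; D; E; F] holding=B
step 2 (stack(B, D)): towers=[A; C; D/B; E; F] holding=-
step 3 (pickup(C)): towers=[A; D/B; E; F] holding=C
step 4 (stack(C, F)): towers=[A; D/B; E; F/C] holding=-
step 5 (pickup(A)): towers=[D/B; E; F/C] holding=A
step 6 (stack(A, C)): towers=[D/B; E; F/C/A] holding=-
goal check: towers=[D/B; E; F/C/A] holding=- — reached (length 6, optimal by BFS)

pickup(B)
stack(B, D)
pickup(C)
stack(C, F)
pickup(A)
stack(A, C)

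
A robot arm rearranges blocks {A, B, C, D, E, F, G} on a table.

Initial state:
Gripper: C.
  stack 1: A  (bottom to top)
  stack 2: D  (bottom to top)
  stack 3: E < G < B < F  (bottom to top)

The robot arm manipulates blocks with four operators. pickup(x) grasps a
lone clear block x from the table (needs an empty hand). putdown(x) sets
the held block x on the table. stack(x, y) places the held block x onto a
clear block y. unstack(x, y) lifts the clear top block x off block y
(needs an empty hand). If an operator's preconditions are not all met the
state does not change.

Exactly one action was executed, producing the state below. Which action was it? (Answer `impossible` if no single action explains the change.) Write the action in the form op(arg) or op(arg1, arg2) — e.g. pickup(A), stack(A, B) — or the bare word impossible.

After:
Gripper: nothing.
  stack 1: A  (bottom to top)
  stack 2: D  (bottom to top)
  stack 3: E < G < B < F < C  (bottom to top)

target: towers=[A; D; E/G/B/F/C] holding=-
        putdown(C) → towers=[A; C; D; E/G/B/F] holding=-
       stack(C, F) → towers=[A; D; E/G/B/F/C] holding=-  ← match
       stack(C, D) → towers=[A; D/C; E/G/B/F] holding=-
       stack(C, A) → towers=[A/C; D; E/G/B/F] holding=-

stack(C, F)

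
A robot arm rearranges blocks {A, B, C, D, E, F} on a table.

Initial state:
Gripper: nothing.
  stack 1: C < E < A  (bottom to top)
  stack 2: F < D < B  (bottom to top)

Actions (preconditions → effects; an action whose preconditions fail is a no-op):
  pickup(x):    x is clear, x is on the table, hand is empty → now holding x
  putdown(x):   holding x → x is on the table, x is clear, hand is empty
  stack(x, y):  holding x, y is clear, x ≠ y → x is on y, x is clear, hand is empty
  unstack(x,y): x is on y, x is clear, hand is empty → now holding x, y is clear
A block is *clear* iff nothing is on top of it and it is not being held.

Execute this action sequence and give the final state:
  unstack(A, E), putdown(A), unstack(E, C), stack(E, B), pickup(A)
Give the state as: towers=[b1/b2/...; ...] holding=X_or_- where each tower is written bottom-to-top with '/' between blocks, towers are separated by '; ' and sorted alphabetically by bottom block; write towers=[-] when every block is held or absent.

towers=[C; F/D/B/E] holding=A

step 1 (unstack(A, E)): towers=[C/E; F/D/B] holding=A
step 2 (putdown(A)): towers=[A; C/E; F/D/B] holding=-
step 3 (unstack(E, C)): towers=[A; C; F/D/B] holding=E
step 4 (stack(E, B)): towers=[A; C; F/D/B/E] holding=-
step 5 (pickup(A)): towers=[C; F/D/B/E] holding=A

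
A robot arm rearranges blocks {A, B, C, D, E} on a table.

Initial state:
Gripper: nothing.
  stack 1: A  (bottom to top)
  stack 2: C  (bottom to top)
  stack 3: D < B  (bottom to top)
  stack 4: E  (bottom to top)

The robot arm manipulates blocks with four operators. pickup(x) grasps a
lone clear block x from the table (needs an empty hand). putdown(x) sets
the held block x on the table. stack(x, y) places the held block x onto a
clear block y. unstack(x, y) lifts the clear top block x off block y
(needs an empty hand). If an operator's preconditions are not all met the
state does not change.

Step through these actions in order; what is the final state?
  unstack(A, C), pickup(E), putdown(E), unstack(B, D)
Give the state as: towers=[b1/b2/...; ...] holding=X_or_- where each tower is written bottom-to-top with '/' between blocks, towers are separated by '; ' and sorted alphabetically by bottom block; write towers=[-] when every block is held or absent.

towers=[A; C; D; E] holding=B

step 1 (unstack(A, C)) [no-op]: towers=[A; C; D/B; E] holding=-
step 2 (pickup(E)): towers=[A; C; D/B] holding=E
step 3 (putdown(E)): towers=[A; C; D/B; E] holding=-
step 4 (unstack(B, D)): towers=[A; C; D; E] holding=B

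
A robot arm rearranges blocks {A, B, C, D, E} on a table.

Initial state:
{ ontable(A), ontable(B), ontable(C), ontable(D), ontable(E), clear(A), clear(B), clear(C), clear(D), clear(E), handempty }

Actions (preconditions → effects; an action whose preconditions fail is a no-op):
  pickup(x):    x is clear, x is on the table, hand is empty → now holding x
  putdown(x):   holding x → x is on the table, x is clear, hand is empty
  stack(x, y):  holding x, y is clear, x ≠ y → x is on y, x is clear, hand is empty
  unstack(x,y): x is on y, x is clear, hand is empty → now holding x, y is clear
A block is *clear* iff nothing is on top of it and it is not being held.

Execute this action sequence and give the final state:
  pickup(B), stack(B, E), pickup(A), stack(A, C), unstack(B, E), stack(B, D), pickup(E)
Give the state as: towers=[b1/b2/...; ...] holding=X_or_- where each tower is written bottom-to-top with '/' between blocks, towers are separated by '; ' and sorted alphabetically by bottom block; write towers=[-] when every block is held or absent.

towers=[C/A; D/B] holding=E

step 1 (pickup(B)): towers=[A; C; D; E] holding=B
step 2 (stack(B, E)): towers=[A; C; D; E/B] holding=-
step 3 (pickup(A)): towers=[C; D; E/B] holding=A
step 4 (stack(A, C)): towers=[C/A; D; E/B] holding=-
step 5 (unstack(B, E)): towers=[C/A; D; E] holding=B
step 6 (stack(B, D)): towers=[C/A; D/B; E] holding=-
step 7 (pickup(E)): towers=[C/A; D/B] holding=E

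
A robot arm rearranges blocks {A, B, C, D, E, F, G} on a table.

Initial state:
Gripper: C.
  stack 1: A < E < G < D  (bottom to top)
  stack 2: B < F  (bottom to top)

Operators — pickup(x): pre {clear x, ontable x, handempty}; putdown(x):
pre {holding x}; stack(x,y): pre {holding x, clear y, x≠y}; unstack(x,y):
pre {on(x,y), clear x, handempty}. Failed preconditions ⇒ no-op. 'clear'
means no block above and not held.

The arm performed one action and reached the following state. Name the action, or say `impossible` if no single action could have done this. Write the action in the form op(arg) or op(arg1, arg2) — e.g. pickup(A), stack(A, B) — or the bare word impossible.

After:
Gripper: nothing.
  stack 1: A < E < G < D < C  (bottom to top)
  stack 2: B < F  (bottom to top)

target: towers=[A/E/G/D/C; B/F] holding=-
        putdown(C) → towers=[A/E/G/D; B/F; C] holding=-
       stack(C, F) → towers=[A/E/G/D; B/F/C] holding=-
       stack(C, D) → towers=[A/E/G/D/C; B/F] holding=-  ← match

stack(C, D)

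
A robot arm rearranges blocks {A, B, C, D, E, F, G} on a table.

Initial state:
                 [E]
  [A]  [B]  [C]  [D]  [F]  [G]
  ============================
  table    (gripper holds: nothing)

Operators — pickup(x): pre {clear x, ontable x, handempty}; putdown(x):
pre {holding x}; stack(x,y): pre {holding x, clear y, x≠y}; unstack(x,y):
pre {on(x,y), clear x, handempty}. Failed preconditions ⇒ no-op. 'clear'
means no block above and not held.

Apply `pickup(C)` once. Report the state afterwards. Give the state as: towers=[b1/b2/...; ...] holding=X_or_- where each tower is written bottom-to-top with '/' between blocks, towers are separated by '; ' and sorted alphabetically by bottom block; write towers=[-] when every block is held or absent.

before: towers=[A; B; C; D/E; F; G] holding=-
pre[pickup(C)]: clear(C) ok, ontable(C) ok, handempty ok
all met → apply pickup(C)
after:  towers=[A; B; D/E; F; G] holding=C

towers=[A; B; D/E; F; G] holding=C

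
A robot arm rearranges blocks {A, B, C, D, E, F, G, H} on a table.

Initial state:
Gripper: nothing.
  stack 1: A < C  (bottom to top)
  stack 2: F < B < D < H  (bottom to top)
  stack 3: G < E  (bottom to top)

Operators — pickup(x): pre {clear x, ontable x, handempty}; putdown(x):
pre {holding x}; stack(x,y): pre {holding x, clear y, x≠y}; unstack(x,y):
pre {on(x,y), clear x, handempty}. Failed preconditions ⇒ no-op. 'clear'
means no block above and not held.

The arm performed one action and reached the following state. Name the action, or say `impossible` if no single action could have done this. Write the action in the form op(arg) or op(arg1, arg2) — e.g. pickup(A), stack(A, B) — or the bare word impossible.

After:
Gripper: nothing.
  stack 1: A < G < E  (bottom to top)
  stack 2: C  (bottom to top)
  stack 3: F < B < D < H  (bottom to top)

impossible

target: towers=[A/G/E; C; F/B/D/H] holding=-
     unstack(E, G) → towers=[A/C; F/B/D/H; G] holding=E
     unstack(H, D) → towers=[A/C; F/B/D; G/E] holding=H
     unstack(C, A) → towers=[A; F/B/D/H; G/E] holding=C
none of the 3 applicable actions match → impossible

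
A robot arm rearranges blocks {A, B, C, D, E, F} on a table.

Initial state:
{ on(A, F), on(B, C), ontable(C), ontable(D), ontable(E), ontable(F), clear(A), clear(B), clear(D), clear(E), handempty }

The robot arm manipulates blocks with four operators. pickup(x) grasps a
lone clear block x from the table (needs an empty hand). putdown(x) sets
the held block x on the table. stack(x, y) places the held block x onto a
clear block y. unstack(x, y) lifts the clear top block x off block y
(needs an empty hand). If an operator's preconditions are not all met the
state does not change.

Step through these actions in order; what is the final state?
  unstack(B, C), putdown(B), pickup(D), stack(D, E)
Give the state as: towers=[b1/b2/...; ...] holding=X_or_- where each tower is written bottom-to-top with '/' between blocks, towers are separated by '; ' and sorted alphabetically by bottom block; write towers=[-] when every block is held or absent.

towers=[B; C; E/D; F/A] holding=-

step 1 (unstack(B, C)): towers=[C; D; E; F/A] holding=B
step 2 (putdown(B)): towers=[B; C; D; E; F/A] holding=-
step 3 (pickup(D)): towers=[B; C; E; F/A] holding=D
step 4 (stack(D, E)): towers=[B; C; E/D; F/A] holding=-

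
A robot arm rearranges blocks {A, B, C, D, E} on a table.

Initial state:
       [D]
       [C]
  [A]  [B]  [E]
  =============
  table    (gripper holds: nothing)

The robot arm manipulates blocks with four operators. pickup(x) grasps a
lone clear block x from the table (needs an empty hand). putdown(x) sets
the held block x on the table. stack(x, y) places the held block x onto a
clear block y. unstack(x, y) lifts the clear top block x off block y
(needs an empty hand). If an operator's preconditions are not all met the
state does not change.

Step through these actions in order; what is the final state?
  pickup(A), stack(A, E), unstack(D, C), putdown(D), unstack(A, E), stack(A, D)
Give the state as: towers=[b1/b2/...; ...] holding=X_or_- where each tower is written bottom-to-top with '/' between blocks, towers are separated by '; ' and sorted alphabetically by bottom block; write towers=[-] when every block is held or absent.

step 1 (pickup(A)): towers=[B/C/D; E] holding=A
step 2 (stack(A, E)): towers=[B/C/D; E/A] holding=-
step 3 (unstack(D, C)): towers=[B/C; E/A] holding=D
step 4 (putdown(D)): towers=[B/C; D; E/A] holding=-
step 5 (unstack(A, E)): towers=[B/C; D; E] holding=A
step 6 (stack(A, D)): towers=[B/C; D/A; E] holding=-

towers=[B/C; D/A; E] holding=-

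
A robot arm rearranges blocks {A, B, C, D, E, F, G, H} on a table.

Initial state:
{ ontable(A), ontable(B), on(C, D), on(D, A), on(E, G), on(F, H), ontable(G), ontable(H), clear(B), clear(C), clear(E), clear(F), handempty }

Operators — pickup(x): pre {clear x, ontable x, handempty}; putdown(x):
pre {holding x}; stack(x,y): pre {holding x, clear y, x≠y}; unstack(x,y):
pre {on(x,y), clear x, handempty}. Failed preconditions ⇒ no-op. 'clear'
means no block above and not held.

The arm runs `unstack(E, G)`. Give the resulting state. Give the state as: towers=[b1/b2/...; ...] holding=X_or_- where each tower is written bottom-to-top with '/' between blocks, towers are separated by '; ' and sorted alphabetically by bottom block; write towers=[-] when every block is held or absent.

before: towers=[A/D/C; B; G/E; H/F] holding=-
pre[unstack(E, G)]: on(E,G) ok, clear(E) ok, handempty ok
all met → apply unstack(E, G)
after:  towers=[A/D/C; B; G; H/F] holding=E

towers=[A/D/C; B; G; H/F] holding=E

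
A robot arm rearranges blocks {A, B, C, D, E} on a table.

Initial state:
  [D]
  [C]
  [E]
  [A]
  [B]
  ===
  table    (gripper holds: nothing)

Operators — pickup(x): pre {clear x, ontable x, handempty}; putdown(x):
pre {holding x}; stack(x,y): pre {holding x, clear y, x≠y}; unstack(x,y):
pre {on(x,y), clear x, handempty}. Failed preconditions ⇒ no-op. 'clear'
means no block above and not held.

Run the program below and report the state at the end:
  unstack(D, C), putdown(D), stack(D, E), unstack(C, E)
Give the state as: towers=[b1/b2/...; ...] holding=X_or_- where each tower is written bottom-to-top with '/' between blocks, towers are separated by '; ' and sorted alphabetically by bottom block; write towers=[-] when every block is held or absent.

step 1 (unstack(D, C)): towers=[B/A/E/C] holding=D
step 2 (putdown(D)): towers=[B/A/E/C; D] holding=-
step 3 (stack(D, E)) [no-op]: towers=[B/A/E/C; D] holding=-
step 4 (unstack(C, E)): towers=[B/A/E; D] holding=C

towers=[B/A/E; D] holding=C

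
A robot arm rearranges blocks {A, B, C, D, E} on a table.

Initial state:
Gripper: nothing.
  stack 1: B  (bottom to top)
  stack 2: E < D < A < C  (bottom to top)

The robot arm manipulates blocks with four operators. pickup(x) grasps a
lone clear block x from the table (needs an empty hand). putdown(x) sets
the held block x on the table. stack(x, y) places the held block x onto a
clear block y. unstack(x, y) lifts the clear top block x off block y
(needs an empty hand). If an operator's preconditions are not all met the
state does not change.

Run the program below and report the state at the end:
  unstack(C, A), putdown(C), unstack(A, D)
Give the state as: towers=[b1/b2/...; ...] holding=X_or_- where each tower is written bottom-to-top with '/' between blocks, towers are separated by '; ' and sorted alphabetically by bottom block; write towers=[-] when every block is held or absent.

step 1 (unstack(C, A)): towers=[B; E/D/A] holding=C
step 2 (putdown(C)): towers=[B; C; E/D/A] holding=-
step 3 (unstack(A, D)): towers=[B; C; E/D] holding=A

towers=[B; C; E/D] holding=A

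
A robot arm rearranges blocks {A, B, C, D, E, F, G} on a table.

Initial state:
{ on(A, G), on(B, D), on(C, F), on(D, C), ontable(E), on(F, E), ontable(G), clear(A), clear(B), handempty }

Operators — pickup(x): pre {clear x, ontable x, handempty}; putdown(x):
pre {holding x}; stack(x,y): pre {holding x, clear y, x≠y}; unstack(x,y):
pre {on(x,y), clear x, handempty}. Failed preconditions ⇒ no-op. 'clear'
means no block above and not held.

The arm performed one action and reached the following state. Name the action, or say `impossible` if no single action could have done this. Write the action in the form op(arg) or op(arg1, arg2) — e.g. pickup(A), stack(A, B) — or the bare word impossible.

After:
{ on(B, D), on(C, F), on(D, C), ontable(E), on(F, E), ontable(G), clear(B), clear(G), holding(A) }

target: towers=[E/F/C/D/B; G] holding=A
     unstack(B, D) → towers=[E/F/C/D; G/A] holding=B
     unstack(A, G) → towers=[E/F/C/D/B; G] holding=A  ← match

unstack(A, G)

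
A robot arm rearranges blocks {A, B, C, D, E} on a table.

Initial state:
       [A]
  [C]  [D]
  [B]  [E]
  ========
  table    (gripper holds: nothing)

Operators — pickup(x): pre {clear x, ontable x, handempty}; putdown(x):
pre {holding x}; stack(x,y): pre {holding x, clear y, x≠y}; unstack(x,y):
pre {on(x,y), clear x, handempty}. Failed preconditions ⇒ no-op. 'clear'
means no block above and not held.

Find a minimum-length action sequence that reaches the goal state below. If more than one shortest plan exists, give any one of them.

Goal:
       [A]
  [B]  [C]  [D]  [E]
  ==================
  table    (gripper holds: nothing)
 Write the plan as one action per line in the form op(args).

unstack(C, B)
putdown(C)
unstack(A, D)
stack(A, C)
unstack(D, E)
putdown(D)

step 1 (unstack(C, B)): towers=[B; E/D/A] holding=C
step 2 (putdown(C)): towers=[B; C; E/D/A] holding=-
step 3 (unstack(A, D)): towers=[B; C; E/D] holding=A
step 4 (stack(A, C)): towers=[B; C/A; E/D] holding=-
step 5 (unstack(D, E)): towers=[B; C/A; E] holding=D
step 6 (putdown(D)): towers=[B; C/A; D; E] holding=-
goal check: towers=[B; C/A; D; E] holding=- — reached (length 6, optimal by BFS)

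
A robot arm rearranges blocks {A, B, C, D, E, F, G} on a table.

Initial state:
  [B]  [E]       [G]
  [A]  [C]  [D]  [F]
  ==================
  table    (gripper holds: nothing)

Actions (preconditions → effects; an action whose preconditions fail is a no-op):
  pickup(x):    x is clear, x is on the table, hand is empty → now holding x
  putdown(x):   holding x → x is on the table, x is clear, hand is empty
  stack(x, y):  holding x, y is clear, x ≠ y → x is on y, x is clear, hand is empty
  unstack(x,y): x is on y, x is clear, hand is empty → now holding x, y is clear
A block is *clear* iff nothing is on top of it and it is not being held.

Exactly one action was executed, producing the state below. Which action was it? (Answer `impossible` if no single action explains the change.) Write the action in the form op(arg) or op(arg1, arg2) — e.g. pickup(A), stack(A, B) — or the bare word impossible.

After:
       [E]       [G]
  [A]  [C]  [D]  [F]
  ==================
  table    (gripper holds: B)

target: towers=[A; C/E; D; F/G] holding=B
     unstack(B, A) → towers=[A; C/E; D; F/G] holding=B  ← match
     unstack(G, F) → towers=[A/B; C/E; D; F] holding=G
         pickup(D) → towers=[A/B; C/E; F/G] holding=D
     unstack(E, C) → towers=[A/B; C; D; F/G] holding=E

unstack(B, A)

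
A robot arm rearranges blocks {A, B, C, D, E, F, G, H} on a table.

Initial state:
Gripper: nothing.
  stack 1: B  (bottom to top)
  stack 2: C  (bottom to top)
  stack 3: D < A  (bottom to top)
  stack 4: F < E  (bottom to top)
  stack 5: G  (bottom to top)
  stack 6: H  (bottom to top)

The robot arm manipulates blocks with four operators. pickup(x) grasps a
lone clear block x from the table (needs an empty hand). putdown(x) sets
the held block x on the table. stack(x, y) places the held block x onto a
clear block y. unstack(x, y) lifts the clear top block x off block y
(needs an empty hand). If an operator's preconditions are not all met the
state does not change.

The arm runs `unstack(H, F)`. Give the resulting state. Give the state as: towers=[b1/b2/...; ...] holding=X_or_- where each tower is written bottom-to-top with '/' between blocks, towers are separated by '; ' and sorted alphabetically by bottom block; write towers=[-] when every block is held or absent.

before: towers=[B; C; D/A; F/E; G; H] holding=-
pre[unstack(H, F)]: on(H,F) ✗, clear(H) ✓, handempty ✓
on(H,F) unmet → unstack(H, F) is a no-op
after:  towers=[B; C; D/A; F/E; G; H] holding=-

towers=[B; C; D/A; F/E; G; H] holding=-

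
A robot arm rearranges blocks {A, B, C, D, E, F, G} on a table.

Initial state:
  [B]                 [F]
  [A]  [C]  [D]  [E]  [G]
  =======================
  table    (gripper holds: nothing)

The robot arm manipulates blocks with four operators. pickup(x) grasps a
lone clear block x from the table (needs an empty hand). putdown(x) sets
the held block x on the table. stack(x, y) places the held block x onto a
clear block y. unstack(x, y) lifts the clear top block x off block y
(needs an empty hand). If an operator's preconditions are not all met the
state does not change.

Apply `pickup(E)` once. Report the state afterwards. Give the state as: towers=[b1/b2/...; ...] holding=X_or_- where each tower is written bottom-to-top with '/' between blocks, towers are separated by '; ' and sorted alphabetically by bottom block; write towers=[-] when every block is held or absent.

towers=[A/B; C; D; G/F] holding=E

before: towers=[A/B; C; D; E; G/F] holding=-
pre[pickup(E)]: clear(E) ok, ontable(E) ok, handempty ok
all met → apply pickup(E)
after:  towers=[A/B; C; D; G/F] holding=E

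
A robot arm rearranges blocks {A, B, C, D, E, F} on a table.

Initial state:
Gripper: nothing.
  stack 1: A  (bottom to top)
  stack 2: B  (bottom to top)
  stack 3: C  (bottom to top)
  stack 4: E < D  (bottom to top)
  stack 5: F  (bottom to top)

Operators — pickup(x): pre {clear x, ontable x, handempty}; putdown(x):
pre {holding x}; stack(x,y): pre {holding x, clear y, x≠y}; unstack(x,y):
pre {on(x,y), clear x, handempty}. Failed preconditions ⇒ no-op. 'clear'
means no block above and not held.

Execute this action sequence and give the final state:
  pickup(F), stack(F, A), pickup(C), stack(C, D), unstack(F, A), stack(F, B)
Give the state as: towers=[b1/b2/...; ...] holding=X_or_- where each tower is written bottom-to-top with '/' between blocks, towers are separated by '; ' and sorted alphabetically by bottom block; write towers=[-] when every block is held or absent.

step 1 (pickup(F)): towers=[A; B; C; E/D] holding=F
step 2 (stack(F, A)): towers=[A/F; B; C; E/D] holding=-
step 3 (pickup(C)): towers=[A/F; B; E/D] holding=C
step 4 (stack(C, D)): towers=[A/F; B; E/D/C] holding=-
step 5 (unstack(F, A)): towers=[A; B; E/D/C] holding=F
step 6 (stack(F, B)): towers=[A; B/F; E/D/C] holding=-

towers=[A; B/F; E/D/C] holding=-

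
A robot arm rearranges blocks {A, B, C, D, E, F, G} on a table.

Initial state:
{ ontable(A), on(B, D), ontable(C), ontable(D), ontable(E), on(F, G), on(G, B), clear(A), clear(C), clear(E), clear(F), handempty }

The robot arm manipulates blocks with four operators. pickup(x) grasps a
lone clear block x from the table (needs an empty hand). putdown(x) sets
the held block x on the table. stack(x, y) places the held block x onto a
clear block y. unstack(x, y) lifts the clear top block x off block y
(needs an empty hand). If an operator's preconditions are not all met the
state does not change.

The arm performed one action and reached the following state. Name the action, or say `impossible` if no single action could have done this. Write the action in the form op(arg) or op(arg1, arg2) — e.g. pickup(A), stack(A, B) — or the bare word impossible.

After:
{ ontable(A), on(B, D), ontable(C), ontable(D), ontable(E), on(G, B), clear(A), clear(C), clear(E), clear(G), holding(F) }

unstack(F, G)

target: towers=[A; C; D/B/G; E] holding=F
     unstack(F, G) → towers=[A; C; D/B/G; E] holding=F  ← match
         pickup(A) → towers=[C; D/B/G/F; E] holding=A
         pickup(E) → towers=[A; C; D/B/G/F] holding=E
         pickup(C) → towers=[A; D/B/G/F; E] holding=C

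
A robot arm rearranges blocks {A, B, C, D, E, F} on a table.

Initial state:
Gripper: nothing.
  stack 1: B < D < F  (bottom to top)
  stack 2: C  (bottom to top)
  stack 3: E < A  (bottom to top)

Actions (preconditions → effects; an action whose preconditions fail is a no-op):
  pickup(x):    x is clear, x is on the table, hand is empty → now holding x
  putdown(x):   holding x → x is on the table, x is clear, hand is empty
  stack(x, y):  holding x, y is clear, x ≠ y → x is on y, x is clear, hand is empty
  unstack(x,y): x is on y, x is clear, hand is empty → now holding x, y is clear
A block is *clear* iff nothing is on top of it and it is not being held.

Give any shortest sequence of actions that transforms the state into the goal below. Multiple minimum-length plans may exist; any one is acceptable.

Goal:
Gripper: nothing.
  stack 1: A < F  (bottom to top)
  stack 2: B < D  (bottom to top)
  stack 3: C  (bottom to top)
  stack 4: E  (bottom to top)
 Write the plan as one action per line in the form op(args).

unstack(A, E)
putdown(A)
unstack(F, D)
stack(F, A)

step 1 (unstack(A, E)): towers=[B/D/F; C; E] holding=A
step 2 (putdown(A)): towers=[A; B/D/F; C; E] holding=-
step 3 (unstack(F, D)): towers=[A; B/D; C; E] holding=F
step 4 (stack(F, A)): towers=[A/F; B/D; C; E] holding=-
goal check: towers=[A/F; B/D; C; E] holding=- — reached (length 4, optimal by BFS)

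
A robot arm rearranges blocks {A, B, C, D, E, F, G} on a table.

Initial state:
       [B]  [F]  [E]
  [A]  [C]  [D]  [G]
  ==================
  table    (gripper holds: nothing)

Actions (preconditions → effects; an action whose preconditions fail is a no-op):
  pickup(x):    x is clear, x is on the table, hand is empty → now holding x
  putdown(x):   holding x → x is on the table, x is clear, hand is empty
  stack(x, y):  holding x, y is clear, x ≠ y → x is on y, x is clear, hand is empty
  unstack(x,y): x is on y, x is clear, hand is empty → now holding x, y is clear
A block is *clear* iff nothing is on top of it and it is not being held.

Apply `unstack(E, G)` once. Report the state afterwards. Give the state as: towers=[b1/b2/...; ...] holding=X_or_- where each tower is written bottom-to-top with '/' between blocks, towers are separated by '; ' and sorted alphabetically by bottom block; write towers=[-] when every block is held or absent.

towers=[A; C/B; D/F; G] holding=E

before: towers=[A; C/B; D/F; G/E] holding=-
pre[unstack(E, G)]: on(E,G) yes, clear(E) yes, handempty yes
all met → apply unstack(E, G)
after:  towers=[A; C/B; D/F; G] holding=E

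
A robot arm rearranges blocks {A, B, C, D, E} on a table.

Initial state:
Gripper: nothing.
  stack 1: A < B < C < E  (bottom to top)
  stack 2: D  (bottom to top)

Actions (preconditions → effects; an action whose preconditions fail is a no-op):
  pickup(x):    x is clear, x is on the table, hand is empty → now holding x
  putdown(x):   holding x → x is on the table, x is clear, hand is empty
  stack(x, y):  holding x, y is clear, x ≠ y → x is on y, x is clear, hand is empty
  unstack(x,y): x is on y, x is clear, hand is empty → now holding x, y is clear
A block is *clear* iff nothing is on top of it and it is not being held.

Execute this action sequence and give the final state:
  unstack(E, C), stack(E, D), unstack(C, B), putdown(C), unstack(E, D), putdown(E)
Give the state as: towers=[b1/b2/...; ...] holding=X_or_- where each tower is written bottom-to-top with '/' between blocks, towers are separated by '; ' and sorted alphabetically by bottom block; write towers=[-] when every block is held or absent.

towers=[A/B; C; D; E] holding=-

step 1 (unstack(E, C)): towers=[A/B/C; D] holding=E
step 2 (stack(E, D)): towers=[A/B/C; D/E] holding=-
step 3 (unstack(C, B)): towers=[A/B; D/E] holding=C
step 4 (putdown(C)): towers=[A/B; C; D/E] holding=-
step 5 (unstack(E, D)): towers=[A/B; C; D] holding=E
step 6 (putdown(E)): towers=[A/B; C; D; E] holding=-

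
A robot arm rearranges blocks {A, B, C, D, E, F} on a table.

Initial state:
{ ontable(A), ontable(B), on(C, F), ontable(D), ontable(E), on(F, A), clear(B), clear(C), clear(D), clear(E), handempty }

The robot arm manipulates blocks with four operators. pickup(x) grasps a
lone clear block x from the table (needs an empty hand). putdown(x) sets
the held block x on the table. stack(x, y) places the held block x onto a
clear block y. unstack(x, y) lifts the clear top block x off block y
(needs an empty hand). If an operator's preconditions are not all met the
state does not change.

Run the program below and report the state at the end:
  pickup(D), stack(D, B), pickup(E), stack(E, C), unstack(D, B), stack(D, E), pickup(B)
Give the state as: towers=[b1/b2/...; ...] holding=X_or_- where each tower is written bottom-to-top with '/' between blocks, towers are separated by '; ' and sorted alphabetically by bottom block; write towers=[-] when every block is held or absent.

step 1 (pickup(D)): towers=[A/F/C; B; E] holding=D
step 2 (stack(D, B)): towers=[A/F/C; B/D; E] holding=-
step 3 (pickup(E)): towers=[A/F/C; B/D] holding=E
step 4 (stack(E, C)): towers=[A/F/C/E; B/D] holding=-
step 5 (unstack(D, B)): towers=[A/F/C/E; B] holding=D
step 6 (stack(D, E)): towers=[A/F/C/E/D; B] holding=-
step 7 (pickup(B)): towers=[A/F/C/E/D] holding=B

towers=[A/F/C/E/D] holding=B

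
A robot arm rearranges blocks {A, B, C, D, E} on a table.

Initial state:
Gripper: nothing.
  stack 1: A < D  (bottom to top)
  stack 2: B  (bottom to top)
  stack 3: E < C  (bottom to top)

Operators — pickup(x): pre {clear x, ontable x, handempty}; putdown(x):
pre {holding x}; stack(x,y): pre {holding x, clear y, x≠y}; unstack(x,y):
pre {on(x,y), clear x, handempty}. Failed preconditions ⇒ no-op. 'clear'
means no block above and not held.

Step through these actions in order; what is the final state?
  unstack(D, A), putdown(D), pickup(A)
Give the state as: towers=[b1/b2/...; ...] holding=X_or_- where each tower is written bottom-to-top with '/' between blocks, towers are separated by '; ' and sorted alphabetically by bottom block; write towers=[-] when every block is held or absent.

step 1 (unstack(D, A)): towers=[A; B; E/C] holding=D
step 2 (putdown(D)): towers=[A; B; D; E/C] holding=-
step 3 (pickup(A)): towers=[B; D; E/C] holding=A

towers=[B; D; E/C] holding=A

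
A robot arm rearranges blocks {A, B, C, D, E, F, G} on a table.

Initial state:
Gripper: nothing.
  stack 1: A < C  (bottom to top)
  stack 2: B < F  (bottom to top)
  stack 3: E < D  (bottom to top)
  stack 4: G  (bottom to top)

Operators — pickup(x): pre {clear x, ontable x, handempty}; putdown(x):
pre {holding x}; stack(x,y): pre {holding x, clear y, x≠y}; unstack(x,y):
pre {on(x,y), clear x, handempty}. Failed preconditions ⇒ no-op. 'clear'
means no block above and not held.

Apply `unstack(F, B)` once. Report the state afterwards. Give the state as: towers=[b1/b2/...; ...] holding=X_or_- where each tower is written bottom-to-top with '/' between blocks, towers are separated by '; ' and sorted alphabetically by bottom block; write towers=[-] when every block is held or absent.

before: towers=[A/C; B/F; E/D; G] holding=-
pre[unstack(F, B)]: on(F,B) ✓, clear(F) ✓, handempty ✓
all met → apply unstack(F, B)
after:  towers=[A/C; B; E/D; G] holding=F

towers=[A/C; B; E/D; G] holding=F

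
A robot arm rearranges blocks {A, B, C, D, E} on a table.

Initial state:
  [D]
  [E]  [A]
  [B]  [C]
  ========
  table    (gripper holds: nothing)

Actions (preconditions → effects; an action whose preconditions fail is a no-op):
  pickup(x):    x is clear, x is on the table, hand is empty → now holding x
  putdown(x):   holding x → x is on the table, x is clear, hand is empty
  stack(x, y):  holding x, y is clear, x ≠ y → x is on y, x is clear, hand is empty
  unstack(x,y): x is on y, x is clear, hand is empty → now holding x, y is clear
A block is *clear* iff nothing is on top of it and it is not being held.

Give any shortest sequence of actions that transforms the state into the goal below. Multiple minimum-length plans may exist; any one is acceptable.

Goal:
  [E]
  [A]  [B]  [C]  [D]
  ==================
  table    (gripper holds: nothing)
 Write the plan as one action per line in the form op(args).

step 1 (unstack(D, E)): towers=[B/E; C/A] holding=D
step 2 (putdown(D)): towers=[B/E; C/A; D] holding=-
step 3 (unstack(A, C)): towers=[B/E; C; D] holding=A
step 4 (putdown(A)): towers=[A; B/E; C; D] holding=-
step 5 (unstack(E, B)): towers=[A; B; C; D] holding=E
step 6 (stack(E, A)): towers=[A/E; B; C; D] holding=-
goal check: towers=[A/E; B; C; D] holding=- — reached (length 6, optimal by BFS)

unstack(D, E)
putdown(D)
unstack(A, C)
putdown(A)
unstack(E, B)
stack(E, A)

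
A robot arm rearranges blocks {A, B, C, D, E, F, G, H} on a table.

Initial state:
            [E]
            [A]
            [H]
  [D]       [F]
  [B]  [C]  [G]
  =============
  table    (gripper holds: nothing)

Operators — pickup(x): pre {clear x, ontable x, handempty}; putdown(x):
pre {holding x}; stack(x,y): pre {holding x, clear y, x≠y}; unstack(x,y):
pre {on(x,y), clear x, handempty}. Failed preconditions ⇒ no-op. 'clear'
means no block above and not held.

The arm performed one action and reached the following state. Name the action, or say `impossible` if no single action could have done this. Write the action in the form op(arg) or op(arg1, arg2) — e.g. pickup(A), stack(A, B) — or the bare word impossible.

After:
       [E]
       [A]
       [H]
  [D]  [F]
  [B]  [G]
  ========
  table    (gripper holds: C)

target: towers=[B/D; G/F/H/A/E] holding=C
     unstack(E, A) → towers=[B/D; C; G/F/H/A] holding=E
     unstack(D, B) → towers=[B; C; G/F/H/A/E] holding=D
         pickup(C) → towers=[B/D; G/F/H/A/E] holding=C  ← match

pickup(C)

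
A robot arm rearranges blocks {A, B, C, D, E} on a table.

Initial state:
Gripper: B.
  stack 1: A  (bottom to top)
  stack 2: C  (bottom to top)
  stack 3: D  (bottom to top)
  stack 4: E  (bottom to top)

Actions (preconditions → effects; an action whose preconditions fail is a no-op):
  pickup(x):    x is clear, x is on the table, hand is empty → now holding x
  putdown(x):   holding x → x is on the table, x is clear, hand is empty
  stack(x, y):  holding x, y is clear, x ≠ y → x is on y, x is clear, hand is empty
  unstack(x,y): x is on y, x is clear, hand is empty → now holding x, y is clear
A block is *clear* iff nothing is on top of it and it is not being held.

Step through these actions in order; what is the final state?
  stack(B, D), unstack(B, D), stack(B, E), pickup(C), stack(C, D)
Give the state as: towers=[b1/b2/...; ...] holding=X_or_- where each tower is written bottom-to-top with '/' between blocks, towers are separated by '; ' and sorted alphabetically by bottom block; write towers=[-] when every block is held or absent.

towers=[A; D/C; E/B] holding=-

step 1 (stack(B, D)): towers=[A; C; D/B; E] holding=-
step 2 (unstack(B, D)): towers=[A; C; D; E] holding=B
step 3 (stack(B, E)): towers=[A; C; D; E/B] holding=-
step 4 (pickup(C)): towers=[A; D; E/B] holding=C
step 5 (stack(C, D)): towers=[A; D/C; E/B] holding=-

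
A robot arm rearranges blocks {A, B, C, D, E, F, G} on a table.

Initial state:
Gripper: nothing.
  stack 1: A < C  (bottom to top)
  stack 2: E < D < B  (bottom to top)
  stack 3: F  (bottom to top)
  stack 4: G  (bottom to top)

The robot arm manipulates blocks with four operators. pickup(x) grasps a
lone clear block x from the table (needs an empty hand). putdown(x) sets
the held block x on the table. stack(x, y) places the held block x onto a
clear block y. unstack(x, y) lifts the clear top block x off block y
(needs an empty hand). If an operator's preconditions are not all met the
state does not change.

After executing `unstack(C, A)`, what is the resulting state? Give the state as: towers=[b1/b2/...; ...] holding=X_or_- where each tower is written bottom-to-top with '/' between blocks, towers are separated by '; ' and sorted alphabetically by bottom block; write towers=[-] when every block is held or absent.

towers=[A; E/D/B; F; G] holding=C

before: towers=[A/C; E/D/B; F; G] holding=-
pre[unstack(C, A)]: on(C,A) ✓, clear(C) ✓, handempty ✓
all met → apply unstack(C, A)
after:  towers=[A; E/D/B; F; G] holding=C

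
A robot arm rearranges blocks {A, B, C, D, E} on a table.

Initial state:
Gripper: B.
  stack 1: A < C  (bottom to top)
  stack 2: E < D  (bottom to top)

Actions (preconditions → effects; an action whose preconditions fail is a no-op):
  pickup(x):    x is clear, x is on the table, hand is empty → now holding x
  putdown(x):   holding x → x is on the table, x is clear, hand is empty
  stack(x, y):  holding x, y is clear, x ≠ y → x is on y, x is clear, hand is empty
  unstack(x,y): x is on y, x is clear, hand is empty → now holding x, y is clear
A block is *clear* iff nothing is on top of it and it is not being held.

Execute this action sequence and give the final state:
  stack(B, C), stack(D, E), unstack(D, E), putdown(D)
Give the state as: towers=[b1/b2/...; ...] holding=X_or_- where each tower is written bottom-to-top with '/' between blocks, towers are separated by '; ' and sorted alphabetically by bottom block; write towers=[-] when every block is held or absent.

step 1 (stack(B, C)): towers=[A/C/B; E/D] holding=-
step 2 (stack(D, E)) [no-op]: towers=[A/C/B; E/D] holding=-
step 3 (unstack(D, E)): towers=[A/C/B; E] holding=D
step 4 (putdown(D)): towers=[A/C/B; D; E] holding=-

towers=[A/C/B; D; E] holding=-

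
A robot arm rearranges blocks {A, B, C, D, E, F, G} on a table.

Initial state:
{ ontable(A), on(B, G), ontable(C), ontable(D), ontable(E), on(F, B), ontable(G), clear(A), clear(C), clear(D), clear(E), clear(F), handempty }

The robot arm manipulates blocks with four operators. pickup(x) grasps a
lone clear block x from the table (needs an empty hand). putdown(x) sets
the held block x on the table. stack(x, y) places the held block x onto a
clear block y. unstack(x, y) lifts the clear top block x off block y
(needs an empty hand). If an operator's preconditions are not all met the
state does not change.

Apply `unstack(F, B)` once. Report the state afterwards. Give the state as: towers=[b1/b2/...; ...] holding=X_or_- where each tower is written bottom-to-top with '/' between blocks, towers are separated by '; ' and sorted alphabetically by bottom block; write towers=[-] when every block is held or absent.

towers=[A; C; D; E; G/B] holding=F

before: towers=[A; C; D; E; G/B/F] holding=-
pre[unstack(F, B)]: on(F,B) yes, clear(F) yes, handempty yes
all met → apply unstack(F, B)
after:  towers=[A; C; D; E; G/B] holding=F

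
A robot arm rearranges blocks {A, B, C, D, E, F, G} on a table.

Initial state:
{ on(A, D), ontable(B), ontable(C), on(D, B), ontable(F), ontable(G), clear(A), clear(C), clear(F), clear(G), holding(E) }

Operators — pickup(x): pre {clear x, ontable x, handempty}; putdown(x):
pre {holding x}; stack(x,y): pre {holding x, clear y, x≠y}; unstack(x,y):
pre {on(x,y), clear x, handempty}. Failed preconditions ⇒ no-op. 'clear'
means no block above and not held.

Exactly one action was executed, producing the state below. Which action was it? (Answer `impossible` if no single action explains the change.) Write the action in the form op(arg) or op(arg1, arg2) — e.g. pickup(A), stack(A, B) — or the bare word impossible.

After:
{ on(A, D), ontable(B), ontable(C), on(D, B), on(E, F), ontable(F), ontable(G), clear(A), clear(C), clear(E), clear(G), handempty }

stack(E, F)

target: towers=[B/D/A; C; F/E; G] holding=-
        putdown(E) → towers=[B/D/A; C; E; F; G] holding=-
       stack(E, F) → towers=[B/D/A; C; F/E; G] holding=-  ← match
       stack(E, G) → towers=[B/D/A; C; F; G/E] holding=-
       stack(E, A) → towers=[B/D/A/E; C; F; G] holding=-
       stack(E, C) → towers=[B/D/A; C/E; F; G] holding=-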